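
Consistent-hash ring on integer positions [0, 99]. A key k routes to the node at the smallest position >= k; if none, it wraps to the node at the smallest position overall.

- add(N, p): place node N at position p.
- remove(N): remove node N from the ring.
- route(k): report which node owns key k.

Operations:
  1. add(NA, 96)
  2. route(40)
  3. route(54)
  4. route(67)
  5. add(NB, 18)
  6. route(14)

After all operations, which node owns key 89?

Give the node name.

Op 1: add NA@96 -> ring=[96:NA]
Op 2: route key 40: smallest pos >= 40 is 96 -> NA
Op 3: route key 54: smallest pos >= 54 is 96 -> NA
Op 4: route key 67: smallest pos >= 67 is 96 -> NA
Op 5: add NB@18 -> ring=[18:NB,96:NA]
Op 6: route key 14: smallest pos >= 14 is 18 -> NB
Final route key 89: smallest pos >= 89 is 96 -> NA

Answer: NA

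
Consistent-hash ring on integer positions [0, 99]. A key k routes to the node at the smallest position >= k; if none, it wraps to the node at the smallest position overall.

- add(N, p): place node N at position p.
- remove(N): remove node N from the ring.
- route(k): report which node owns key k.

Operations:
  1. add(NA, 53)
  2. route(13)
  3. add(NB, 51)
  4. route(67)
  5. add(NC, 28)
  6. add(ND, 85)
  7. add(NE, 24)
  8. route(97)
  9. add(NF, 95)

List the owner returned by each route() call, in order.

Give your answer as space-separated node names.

Answer: NA NB NE

Derivation:
Op 1: add NA@53 -> ring=[53:NA]
Op 2: route key 13: smallest pos >= 13 is 53 -> NA
Op 3: add NB@51 -> ring=[51:NB,53:NA]
Op 4: route key 67: none >= 67, wrap to smallest pos 51 -> NB
Op 5: add NC@28 -> ring=[28:NC,51:NB,53:NA]
Op 6: add ND@85 -> ring=[28:NC,51:NB,53:NA,85:ND]
Op 7: add NE@24 -> ring=[24:NE,28:NC,51:NB,53:NA,85:ND]
Op 8: route key 97: none >= 97, wrap to smallest pos 24 -> NE
Op 9: add NF@95 -> ring=[24:NE,28:NC,51:NB,53:NA,85:ND,95:NF]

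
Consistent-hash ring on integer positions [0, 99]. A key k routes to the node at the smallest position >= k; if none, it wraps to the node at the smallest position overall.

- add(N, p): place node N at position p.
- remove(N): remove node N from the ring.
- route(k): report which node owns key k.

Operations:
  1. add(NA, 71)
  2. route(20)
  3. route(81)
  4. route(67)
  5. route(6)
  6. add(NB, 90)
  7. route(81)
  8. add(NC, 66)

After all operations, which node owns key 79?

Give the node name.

Op 1: add NA@71 -> ring=[71:NA]
Op 2: route key 20: smallest pos >= 20 is 71 -> NA
Op 3: route key 81: none >= 81, wrap to smallest pos 71 -> NA
Op 4: route key 67: smallest pos >= 67 is 71 -> NA
Op 5: route key 6: smallest pos >= 6 is 71 -> NA
Op 6: add NB@90 -> ring=[71:NA,90:NB]
Op 7: route key 81: smallest pos >= 81 is 90 -> NB
Op 8: add NC@66 -> ring=[66:NC,71:NA,90:NB]
Final route key 79: smallest pos >= 79 is 90 -> NB

Answer: NB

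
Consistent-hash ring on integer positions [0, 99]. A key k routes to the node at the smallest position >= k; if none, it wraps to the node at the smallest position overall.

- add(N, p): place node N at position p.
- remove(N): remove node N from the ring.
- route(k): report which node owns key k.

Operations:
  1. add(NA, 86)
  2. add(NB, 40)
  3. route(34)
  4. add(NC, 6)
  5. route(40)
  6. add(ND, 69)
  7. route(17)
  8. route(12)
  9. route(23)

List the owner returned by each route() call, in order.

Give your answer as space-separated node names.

Op 1: add NA@86 -> ring=[86:NA]
Op 2: add NB@40 -> ring=[40:NB,86:NA]
Op 3: route key 34: smallest pos >= 34 is 40 -> NB
Op 4: add NC@6 -> ring=[6:NC,40:NB,86:NA]
Op 5: route key 40: smallest pos >= 40 is 40 -> NB
Op 6: add ND@69 -> ring=[6:NC,40:NB,69:ND,86:NA]
Op 7: route key 17: smallest pos >= 17 is 40 -> NB
Op 8: route key 12: smallest pos >= 12 is 40 -> NB
Op 9: route key 23: smallest pos >= 23 is 40 -> NB

Answer: NB NB NB NB NB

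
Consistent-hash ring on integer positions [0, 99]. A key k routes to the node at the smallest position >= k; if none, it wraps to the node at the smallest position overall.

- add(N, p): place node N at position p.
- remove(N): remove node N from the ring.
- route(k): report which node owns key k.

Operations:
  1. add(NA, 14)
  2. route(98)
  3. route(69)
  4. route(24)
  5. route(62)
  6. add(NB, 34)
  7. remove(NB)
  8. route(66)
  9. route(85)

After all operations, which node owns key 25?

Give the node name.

Answer: NA

Derivation:
Op 1: add NA@14 -> ring=[14:NA]
Op 2: route key 98: none >= 98, wrap to smallest pos 14 -> NA
Op 3: route key 69: none >= 69, wrap to smallest pos 14 -> NA
Op 4: route key 24: none >= 24, wrap to smallest pos 14 -> NA
Op 5: route key 62: none >= 62, wrap to smallest pos 14 -> NA
Op 6: add NB@34 -> ring=[14:NA,34:NB]
Op 7: remove NB -> ring=[14:NA]
Op 8: route key 66: none >= 66, wrap to smallest pos 14 -> NA
Op 9: route key 85: none >= 85, wrap to smallest pos 14 -> NA
Final route key 25: none >= 25, wrap to smallest pos 14 -> NA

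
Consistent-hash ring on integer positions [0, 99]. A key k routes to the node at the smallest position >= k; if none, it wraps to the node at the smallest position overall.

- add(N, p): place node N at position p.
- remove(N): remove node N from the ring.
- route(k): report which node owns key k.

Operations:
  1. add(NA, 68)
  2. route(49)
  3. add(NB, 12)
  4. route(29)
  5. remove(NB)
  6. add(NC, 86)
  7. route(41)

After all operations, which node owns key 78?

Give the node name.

Answer: NC

Derivation:
Op 1: add NA@68 -> ring=[68:NA]
Op 2: route key 49: smallest pos >= 49 is 68 -> NA
Op 3: add NB@12 -> ring=[12:NB,68:NA]
Op 4: route key 29: smallest pos >= 29 is 68 -> NA
Op 5: remove NB -> ring=[68:NA]
Op 6: add NC@86 -> ring=[68:NA,86:NC]
Op 7: route key 41: smallest pos >= 41 is 68 -> NA
Final route key 78: smallest pos >= 78 is 86 -> NC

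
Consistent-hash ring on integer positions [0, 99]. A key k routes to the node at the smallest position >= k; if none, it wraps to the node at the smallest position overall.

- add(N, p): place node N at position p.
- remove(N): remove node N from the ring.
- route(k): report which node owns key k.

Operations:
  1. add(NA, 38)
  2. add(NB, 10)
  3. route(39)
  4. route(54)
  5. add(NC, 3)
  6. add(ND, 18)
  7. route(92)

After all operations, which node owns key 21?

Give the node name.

Op 1: add NA@38 -> ring=[38:NA]
Op 2: add NB@10 -> ring=[10:NB,38:NA]
Op 3: route key 39: none >= 39, wrap to smallest pos 10 -> NB
Op 4: route key 54: none >= 54, wrap to smallest pos 10 -> NB
Op 5: add NC@3 -> ring=[3:NC,10:NB,38:NA]
Op 6: add ND@18 -> ring=[3:NC,10:NB,18:ND,38:NA]
Op 7: route key 92: none >= 92, wrap to smallest pos 3 -> NC
Final route key 21: smallest pos >= 21 is 38 -> NA

Answer: NA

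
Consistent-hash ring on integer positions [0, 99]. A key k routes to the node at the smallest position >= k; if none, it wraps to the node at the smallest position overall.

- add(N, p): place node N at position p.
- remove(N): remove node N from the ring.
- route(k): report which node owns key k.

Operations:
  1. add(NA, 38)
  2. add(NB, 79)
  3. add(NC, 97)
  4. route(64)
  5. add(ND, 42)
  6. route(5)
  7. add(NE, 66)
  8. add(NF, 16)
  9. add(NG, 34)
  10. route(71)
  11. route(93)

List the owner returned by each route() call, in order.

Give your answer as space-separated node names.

Answer: NB NA NB NC

Derivation:
Op 1: add NA@38 -> ring=[38:NA]
Op 2: add NB@79 -> ring=[38:NA,79:NB]
Op 3: add NC@97 -> ring=[38:NA,79:NB,97:NC]
Op 4: route key 64: smallest pos >= 64 is 79 -> NB
Op 5: add ND@42 -> ring=[38:NA,42:ND,79:NB,97:NC]
Op 6: route key 5: smallest pos >= 5 is 38 -> NA
Op 7: add NE@66 -> ring=[38:NA,42:ND,66:NE,79:NB,97:NC]
Op 8: add NF@16 -> ring=[16:NF,38:NA,42:ND,66:NE,79:NB,97:NC]
Op 9: add NG@34 -> ring=[16:NF,34:NG,38:NA,42:ND,66:NE,79:NB,97:NC]
Op 10: route key 71: smallest pos >= 71 is 79 -> NB
Op 11: route key 93: smallest pos >= 93 is 97 -> NC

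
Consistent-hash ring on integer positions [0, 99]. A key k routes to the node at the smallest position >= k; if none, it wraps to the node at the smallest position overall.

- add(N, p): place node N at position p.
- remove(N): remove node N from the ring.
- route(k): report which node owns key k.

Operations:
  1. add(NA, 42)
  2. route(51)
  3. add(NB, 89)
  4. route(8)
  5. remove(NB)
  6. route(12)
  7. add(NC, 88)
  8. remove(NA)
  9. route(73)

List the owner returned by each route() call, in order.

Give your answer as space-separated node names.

Op 1: add NA@42 -> ring=[42:NA]
Op 2: route key 51: none >= 51, wrap to smallest pos 42 -> NA
Op 3: add NB@89 -> ring=[42:NA,89:NB]
Op 4: route key 8: smallest pos >= 8 is 42 -> NA
Op 5: remove NB -> ring=[42:NA]
Op 6: route key 12: smallest pos >= 12 is 42 -> NA
Op 7: add NC@88 -> ring=[42:NA,88:NC]
Op 8: remove NA -> ring=[88:NC]
Op 9: route key 73: smallest pos >= 73 is 88 -> NC

Answer: NA NA NA NC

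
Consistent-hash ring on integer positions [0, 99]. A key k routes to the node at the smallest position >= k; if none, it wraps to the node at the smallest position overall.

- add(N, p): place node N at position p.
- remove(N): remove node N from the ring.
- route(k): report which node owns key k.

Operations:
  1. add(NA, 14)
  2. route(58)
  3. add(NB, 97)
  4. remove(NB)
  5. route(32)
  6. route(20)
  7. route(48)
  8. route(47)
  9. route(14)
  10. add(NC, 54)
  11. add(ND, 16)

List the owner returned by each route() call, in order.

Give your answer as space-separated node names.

Op 1: add NA@14 -> ring=[14:NA]
Op 2: route key 58: none >= 58, wrap to smallest pos 14 -> NA
Op 3: add NB@97 -> ring=[14:NA,97:NB]
Op 4: remove NB -> ring=[14:NA]
Op 5: route key 32: none >= 32, wrap to smallest pos 14 -> NA
Op 6: route key 20: none >= 20, wrap to smallest pos 14 -> NA
Op 7: route key 48: none >= 48, wrap to smallest pos 14 -> NA
Op 8: route key 47: none >= 47, wrap to smallest pos 14 -> NA
Op 9: route key 14: smallest pos >= 14 is 14 -> NA
Op 10: add NC@54 -> ring=[14:NA,54:NC]
Op 11: add ND@16 -> ring=[14:NA,16:ND,54:NC]

Answer: NA NA NA NA NA NA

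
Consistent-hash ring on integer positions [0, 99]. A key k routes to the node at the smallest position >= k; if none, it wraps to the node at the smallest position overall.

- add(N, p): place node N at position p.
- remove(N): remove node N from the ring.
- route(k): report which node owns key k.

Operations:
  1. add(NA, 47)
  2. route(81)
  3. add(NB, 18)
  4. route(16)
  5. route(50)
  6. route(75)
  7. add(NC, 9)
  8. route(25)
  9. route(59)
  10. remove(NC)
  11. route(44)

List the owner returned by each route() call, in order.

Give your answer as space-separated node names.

Op 1: add NA@47 -> ring=[47:NA]
Op 2: route key 81: none >= 81, wrap to smallest pos 47 -> NA
Op 3: add NB@18 -> ring=[18:NB,47:NA]
Op 4: route key 16: smallest pos >= 16 is 18 -> NB
Op 5: route key 50: none >= 50, wrap to smallest pos 18 -> NB
Op 6: route key 75: none >= 75, wrap to smallest pos 18 -> NB
Op 7: add NC@9 -> ring=[9:NC,18:NB,47:NA]
Op 8: route key 25: smallest pos >= 25 is 47 -> NA
Op 9: route key 59: none >= 59, wrap to smallest pos 9 -> NC
Op 10: remove NC -> ring=[18:NB,47:NA]
Op 11: route key 44: smallest pos >= 44 is 47 -> NA

Answer: NA NB NB NB NA NC NA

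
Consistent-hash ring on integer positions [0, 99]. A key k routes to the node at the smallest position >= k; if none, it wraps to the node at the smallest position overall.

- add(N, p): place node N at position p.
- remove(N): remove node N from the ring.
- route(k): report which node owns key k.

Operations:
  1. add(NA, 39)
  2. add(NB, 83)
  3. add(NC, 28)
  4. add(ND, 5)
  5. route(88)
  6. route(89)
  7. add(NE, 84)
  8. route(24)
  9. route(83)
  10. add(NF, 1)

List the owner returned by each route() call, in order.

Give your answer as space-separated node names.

Op 1: add NA@39 -> ring=[39:NA]
Op 2: add NB@83 -> ring=[39:NA,83:NB]
Op 3: add NC@28 -> ring=[28:NC,39:NA,83:NB]
Op 4: add ND@5 -> ring=[5:ND,28:NC,39:NA,83:NB]
Op 5: route key 88: none >= 88, wrap to smallest pos 5 -> ND
Op 6: route key 89: none >= 89, wrap to smallest pos 5 -> ND
Op 7: add NE@84 -> ring=[5:ND,28:NC,39:NA,83:NB,84:NE]
Op 8: route key 24: smallest pos >= 24 is 28 -> NC
Op 9: route key 83: smallest pos >= 83 is 83 -> NB
Op 10: add NF@1 -> ring=[1:NF,5:ND,28:NC,39:NA,83:NB,84:NE]

Answer: ND ND NC NB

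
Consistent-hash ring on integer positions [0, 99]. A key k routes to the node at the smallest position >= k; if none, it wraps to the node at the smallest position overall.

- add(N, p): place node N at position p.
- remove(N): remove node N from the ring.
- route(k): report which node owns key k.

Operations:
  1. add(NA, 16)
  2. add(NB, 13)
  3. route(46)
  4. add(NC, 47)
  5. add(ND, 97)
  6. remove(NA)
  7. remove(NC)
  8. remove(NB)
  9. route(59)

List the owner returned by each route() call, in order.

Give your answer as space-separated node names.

Answer: NB ND

Derivation:
Op 1: add NA@16 -> ring=[16:NA]
Op 2: add NB@13 -> ring=[13:NB,16:NA]
Op 3: route key 46: none >= 46, wrap to smallest pos 13 -> NB
Op 4: add NC@47 -> ring=[13:NB,16:NA,47:NC]
Op 5: add ND@97 -> ring=[13:NB,16:NA,47:NC,97:ND]
Op 6: remove NA -> ring=[13:NB,47:NC,97:ND]
Op 7: remove NC -> ring=[13:NB,97:ND]
Op 8: remove NB -> ring=[97:ND]
Op 9: route key 59: smallest pos >= 59 is 97 -> ND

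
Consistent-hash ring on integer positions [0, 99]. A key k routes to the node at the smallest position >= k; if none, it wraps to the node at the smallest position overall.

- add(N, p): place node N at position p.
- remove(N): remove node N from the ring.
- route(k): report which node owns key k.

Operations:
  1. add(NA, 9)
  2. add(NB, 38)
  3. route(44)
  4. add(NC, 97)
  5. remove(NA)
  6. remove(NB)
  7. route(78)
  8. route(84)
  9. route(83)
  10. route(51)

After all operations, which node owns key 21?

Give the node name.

Answer: NC

Derivation:
Op 1: add NA@9 -> ring=[9:NA]
Op 2: add NB@38 -> ring=[9:NA,38:NB]
Op 3: route key 44: none >= 44, wrap to smallest pos 9 -> NA
Op 4: add NC@97 -> ring=[9:NA,38:NB,97:NC]
Op 5: remove NA -> ring=[38:NB,97:NC]
Op 6: remove NB -> ring=[97:NC]
Op 7: route key 78: smallest pos >= 78 is 97 -> NC
Op 8: route key 84: smallest pos >= 84 is 97 -> NC
Op 9: route key 83: smallest pos >= 83 is 97 -> NC
Op 10: route key 51: smallest pos >= 51 is 97 -> NC
Final route key 21: smallest pos >= 21 is 97 -> NC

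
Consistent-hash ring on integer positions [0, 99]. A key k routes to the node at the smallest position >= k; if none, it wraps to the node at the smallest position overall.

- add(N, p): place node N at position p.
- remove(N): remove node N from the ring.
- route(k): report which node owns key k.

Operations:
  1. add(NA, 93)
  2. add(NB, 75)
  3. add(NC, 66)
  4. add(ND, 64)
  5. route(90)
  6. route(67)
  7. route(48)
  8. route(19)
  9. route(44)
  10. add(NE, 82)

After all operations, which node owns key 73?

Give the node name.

Op 1: add NA@93 -> ring=[93:NA]
Op 2: add NB@75 -> ring=[75:NB,93:NA]
Op 3: add NC@66 -> ring=[66:NC,75:NB,93:NA]
Op 4: add ND@64 -> ring=[64:ND,66:NC,75:NB,93:NA]
Op 5: route key 90: smallest pos >= 90 is 93 -> NA
Op 6: route key 67: smallest pos >= 67 is 75 -> NB
Op 7: route key 48: smallest pos >= 48 is 64 -> ND
Op 8: route key 19: smallest pos >= 19 is 64 -> ND
Op 9: route key 44: smallest pos >= 44 is 64 -> ND
Op 10: add NE@82 -> ring=[64:ND,66:NC,75:NB,82:NE,93:NA]
Final route key 73: smallest pos >= 73 is 75 -> NB

Answer: NB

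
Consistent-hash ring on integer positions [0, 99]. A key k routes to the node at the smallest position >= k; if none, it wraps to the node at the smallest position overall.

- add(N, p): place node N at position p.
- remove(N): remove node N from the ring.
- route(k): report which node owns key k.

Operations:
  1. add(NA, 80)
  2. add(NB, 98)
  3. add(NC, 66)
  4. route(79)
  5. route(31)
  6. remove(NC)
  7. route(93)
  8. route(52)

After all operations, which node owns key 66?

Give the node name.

Op 1: add NA@80 -> ring=[80:NA]
Op 2: add NB@98 -> ring=[80:NA,98:NB]
Op 3: add NC@66 -> ring=[66:NC,80:NA,98:NB]
Op 4: route key 79: smallest pos >= 79 is 80 -> NA
Op 5: route key 31: smallest pos >= 31 is 66 -> NC
Op 6: remove NC -> ring=[80:NA,98:NB]
Op 7: route key 93: smallest pos >= 93 is 98 -> NB
Op 8: route key 52: smallest pos >= 52 is 80 -> NA
Final route key 66: smallest pos >= 66 is 80 -> NA

Answer: NA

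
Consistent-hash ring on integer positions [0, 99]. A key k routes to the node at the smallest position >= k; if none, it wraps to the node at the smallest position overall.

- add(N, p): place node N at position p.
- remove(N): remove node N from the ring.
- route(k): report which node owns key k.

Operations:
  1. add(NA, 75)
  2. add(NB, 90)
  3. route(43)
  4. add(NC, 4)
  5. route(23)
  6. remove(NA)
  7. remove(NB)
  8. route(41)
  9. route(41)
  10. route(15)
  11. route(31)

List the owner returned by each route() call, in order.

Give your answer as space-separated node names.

Op 1: add NA@75 -> ring=[75:NA]
Op 2: add NB@90 -> ring=[75:NA,90:NB]
Op 3: route key 43: smallest pos >= 43 is 75 -> NA
Op 4: add NC@4 -> ring=[4:NC,75:NA,90:NB]
Op 5: route key 23: smallest pos >= 23 is 75 -> NA
Op 6: remove NA -> ring=[4:NC,90:NB]
Op 7: remove NB -> ring=[4:NC]
Op 8: route key 41: none >= 41, wrap to smallest pos 4 -> NC
Op 9: route key 41: none >= 41, wrap to smallest pos 4 -> NC
Op 10: route key 15: none >= 15, wrap to smallest pos 4 -> NC
Op 11: route key 31: none >= 31, wrap to smallest pos 4 -> NC

Answer: NA NA NC NC NC NC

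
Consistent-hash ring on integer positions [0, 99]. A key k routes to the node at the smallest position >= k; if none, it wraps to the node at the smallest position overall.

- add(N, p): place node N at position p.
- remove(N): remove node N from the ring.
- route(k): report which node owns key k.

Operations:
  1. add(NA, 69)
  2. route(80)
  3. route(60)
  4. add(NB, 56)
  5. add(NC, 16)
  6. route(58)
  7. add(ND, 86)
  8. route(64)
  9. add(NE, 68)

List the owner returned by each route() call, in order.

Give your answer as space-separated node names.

Op 1: add NA@69 -> ring=[69:NA]
Op 2: route key 80: none >= 80, wrap to smallest pos 69 -> NA
Op 3: route key 60: smallest pos >= 60 is 69 -> NA
Op 4: add NB@56 -> ring=[56:NB,69:NA]
Op 5: add NC@16 -> ring=[16:NC,56:NB,69:NA]
Op 6: route key 58: smallest pos >= 58 is 69 -> NA
Op 7: add ND@86 -> ring=[16:NC,56:NB,69:NA,86:ND]
Op 8: route key 64: smallest pos >= 64 is 69 -> NA
Op 9: add NE@68 -> ring=[16:NC,56:NB,68:NE,69:NA,86:ND]

Answer: NA NA NA NA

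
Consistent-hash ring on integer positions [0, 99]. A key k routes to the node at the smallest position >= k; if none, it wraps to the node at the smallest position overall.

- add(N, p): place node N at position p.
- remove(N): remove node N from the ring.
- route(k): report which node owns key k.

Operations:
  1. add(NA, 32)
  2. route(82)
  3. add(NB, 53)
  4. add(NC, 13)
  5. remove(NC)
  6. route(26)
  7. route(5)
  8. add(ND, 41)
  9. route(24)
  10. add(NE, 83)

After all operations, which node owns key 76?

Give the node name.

Op 1: add NA@32 -> ring=[32:NA]
Op 2: route key 82: none >= 82, wrap to smallest pos 32 -> NA
Op 3: add NB@53 -> ring=[32:NA,53:NB]
Op 4: add NC@13 -> ring=[13:NC,32:NA,53:NB]
Op 5: remove NC -> ring=[32:NA,53:NB]
Op 6: route key 26: smallest pos >= 26 is 32 -> NA
Op 7: route key 5: smallest pos >= 5 is 32 -> NA
Op 8: add ND@41 -> ring=[32:NA,41:ND,53:NB]
Op 9: route key 24: smallest pos >= 24 is 32 -> NA
Op 10: add NE@83 -> ring=[32:NA,41:ND,53:NB,83:NE]
Final route key 76: smallest pos >= 76 is 83 -> NE

Answer: NE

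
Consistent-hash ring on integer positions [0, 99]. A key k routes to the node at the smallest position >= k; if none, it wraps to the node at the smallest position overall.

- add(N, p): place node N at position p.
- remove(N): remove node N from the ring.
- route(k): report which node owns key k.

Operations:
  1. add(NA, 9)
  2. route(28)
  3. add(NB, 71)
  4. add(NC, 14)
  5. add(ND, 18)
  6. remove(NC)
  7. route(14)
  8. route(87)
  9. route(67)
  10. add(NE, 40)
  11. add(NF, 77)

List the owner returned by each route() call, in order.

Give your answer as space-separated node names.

Op 1: add NA@9 -> ring=[9:NA]
Op 2: route key 28: none >= 28, wrap to smallest pos 9 -> NA
Op 3: add NB@71 -> ring=[9:NA,71:NB]
Op 4: add NC@14 -> ring=[9:NA,14:NC,71:NB]
Op 5: add ND@18 -> ring=[9:NA,14:NC,18:ND,71:NB]
Op 6: remove NC -> ring=[9:NA,18:ND,71:NB]
Op 7: route key 14: smallest pos >= 14 is 18 -> ND
Op 8: route key 87: none >= 87, wrap to smallest pos 9 -> NA
Op 9: route key 67: smallest pos >= 67 is 71 -> NB
Op 10: add NE@40 -> ring=[9:NA,18:ND,40:NE,71:NB]
Op 11: add NF@77 -> ring=[9:NA,18:ND,40:NE,71:NB,77:NF]

Answer: NA ND NA NB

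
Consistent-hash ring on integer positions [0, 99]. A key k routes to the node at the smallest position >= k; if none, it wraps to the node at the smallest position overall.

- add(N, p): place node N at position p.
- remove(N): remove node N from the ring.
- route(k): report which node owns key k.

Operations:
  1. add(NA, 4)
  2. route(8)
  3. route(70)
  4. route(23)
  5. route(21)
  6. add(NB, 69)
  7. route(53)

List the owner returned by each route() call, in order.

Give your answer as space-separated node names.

Op 1: add NA@4 -> ring=[4:NA]
Op 2: route key 8: none >= 8, wrap to smallest pos 4 -> NA
Op 3: route key 70: none >= 70, wrap to smallest pos 4 -> NA
Op 4: route key 23: none >= 23, wrap to smallest pos 4 -> NA
Op 5: route key 21: none >= 21, wrap to smallest pos 4 -> NA
Op 6: add NB@69 -> ring=[4:NA,69:NB]
Op 7: route key 53: smallest pos >= 53 is 69 -> NB

Answer: NA NA NA NA NB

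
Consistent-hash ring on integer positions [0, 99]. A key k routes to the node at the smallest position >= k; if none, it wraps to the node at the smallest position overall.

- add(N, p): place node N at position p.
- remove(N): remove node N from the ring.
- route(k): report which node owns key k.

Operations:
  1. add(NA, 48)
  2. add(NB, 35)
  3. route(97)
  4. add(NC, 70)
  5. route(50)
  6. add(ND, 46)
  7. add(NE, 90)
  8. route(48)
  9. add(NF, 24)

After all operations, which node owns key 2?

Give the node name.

Op 1: add NA@48 -> ring=[48:NA]
Op 2: add NB@35 -> ring=[35:NB,48:NA]
Op 3: route key 97: none >= 97, wrap to smallest pos 35 -> NB
Op 4: add NC@70 -> ring=[35:NB,48:NA,70:NC]
Op 5: route key 50: smallest pos >= 50 is 70 -> NC
Op 6: add ND@46 -> ring=[35:NB,46:ND,48:NA,70:NC]
Op 7: add NE@90 -> ring=[35:NB,46:ND,48:NA,70:NC,90:NE]
Op 8: route key 48: smallest pos >= 48 is 48 -> NA
Op 9: add NF@24 -> ring=[24:NF,35:NB,46:ND,48:NA,70:NC,90:NE]
Final route key 2: smallest pos >= 2 is 24 -> NF

Answer: NF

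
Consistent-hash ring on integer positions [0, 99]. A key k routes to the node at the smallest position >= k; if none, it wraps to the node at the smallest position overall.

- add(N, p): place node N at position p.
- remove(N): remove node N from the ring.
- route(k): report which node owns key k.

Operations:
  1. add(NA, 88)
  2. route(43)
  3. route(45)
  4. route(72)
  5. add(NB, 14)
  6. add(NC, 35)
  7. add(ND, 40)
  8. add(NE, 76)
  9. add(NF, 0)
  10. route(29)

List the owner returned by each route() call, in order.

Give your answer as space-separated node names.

Op 1: add NA@88 -> ring=[88:NA]
Op 2: route key 43: smallest pos >= 43 is 88 -> NA
Op 3: route key 45: smallest pos >= 45 is 88 -> NA
Op 4: route key 72: smallest pos >= 72 is 88 -> NA
Op 5: add NB@14 -> ring=[14:NB,88:NA]
Op 6: add NC@35 -> ring=[14:NB,35:NC,88:NA]
Op 7: add ND@40 -> ring=[14:NB,35:NC,40:ND,88:NA]
Op 8: add NE@76 -> ring=[14:NB,35:NC,40:ND,76:NE,88:NA]
Op 9: add NF@0 -> ring=[0:NF,14:NB,35:NC,40:ND,76:NE,88:NA]
Op 10: route key 29: smallest pos >= 29 is 35 -> NC

Answer: NA NA NA NC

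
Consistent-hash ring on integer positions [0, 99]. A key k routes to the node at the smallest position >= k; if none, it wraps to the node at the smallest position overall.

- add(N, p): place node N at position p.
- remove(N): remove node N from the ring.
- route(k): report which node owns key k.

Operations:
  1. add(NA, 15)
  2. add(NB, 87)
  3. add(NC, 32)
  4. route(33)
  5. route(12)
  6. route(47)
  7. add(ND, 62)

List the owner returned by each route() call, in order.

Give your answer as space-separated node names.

Answer: NB NA NB

Derivation:
Op 1: add NA@15 -> ring=[15:NA]
Op 2: add NB@87 -> ring=[15:NA,87:NB]
Op 3: add NC@32 -> ring=[15:NA,32:NC,87:NB]
Op 4: route key 33: smallest pos >= 33 is 87 -> NB
Op 5: route key 12: smallest pos >= 12 is 15 -> NA
Op 6: route key 47: smallest pos >= 47 is 87 -> NB
Op 7: add ND@62 -> ring=[15:NA,32:NC,62:ND,87:NB]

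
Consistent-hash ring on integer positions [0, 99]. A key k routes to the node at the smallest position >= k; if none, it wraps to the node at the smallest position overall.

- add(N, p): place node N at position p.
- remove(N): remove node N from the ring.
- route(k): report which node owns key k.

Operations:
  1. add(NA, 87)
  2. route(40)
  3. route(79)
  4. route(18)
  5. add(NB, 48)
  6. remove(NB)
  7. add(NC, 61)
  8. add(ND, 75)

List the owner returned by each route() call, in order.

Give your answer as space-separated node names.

Answer: NA NA NA

Derivation:
Op 1: add NA@87 -> ring=[87:NA]
Op 2: route key 40: smallest pos >= 40 is 87 -> NA
Op 3: route key 79: smallest pos >= 79 is 87 -> NA
Op 4: route key 18: smallest pos >= 18 is 87 -> NA
Op 5: add NB@48 -> ring=[48:NB,87:NA]
Op 6: remove NB -> ring=[87:NA]
Op 7: add NC@61 -> ring=[61:NC,87:NA]
Op 8: add ND@75 -> ring=[61:NC,75:ND,87:NA]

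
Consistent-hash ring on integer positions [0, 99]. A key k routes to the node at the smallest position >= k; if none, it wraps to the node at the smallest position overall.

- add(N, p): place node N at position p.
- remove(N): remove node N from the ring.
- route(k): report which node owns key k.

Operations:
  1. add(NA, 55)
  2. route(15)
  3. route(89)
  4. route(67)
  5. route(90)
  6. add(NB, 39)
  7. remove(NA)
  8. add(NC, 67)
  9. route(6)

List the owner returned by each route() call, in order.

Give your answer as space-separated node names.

Answer: NA NA NA NA NB

Derivation:
Op 1: add NA@55 -> ring=[55:NA]
Op 2: route key 15: smallest pos >= 15 is 55 -> NA
Op 3: route key 89: none >= 89, wrap to smallest pos 55 -> NA
Op 4: route key 67: none >= 67, wrap to smallest pos 55 -> NA
Op 5: route key 90: none >= 90, wrap to smallest pos 55 -> NA
Op 6: add NB@39 -> ring=[39:NB,55:NA]
Op 7: remove NA -> ring=[39:NB]
Op 8: add NC@67 -> ring=[39:NB,67:NC]
Op 9: route key 6: smallest pos >= 6 is 39 -> NB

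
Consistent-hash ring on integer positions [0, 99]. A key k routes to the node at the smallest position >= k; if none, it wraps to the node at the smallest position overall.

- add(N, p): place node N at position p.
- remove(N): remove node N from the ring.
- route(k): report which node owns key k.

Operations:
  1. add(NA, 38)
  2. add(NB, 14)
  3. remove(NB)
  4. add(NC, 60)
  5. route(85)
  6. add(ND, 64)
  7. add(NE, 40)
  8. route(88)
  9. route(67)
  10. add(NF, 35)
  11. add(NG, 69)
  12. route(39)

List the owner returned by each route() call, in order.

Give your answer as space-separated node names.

Answer: NA NA NA NE

Derivation:
Op 1: add NA@38 -> ring=[38:NA]
Op 2: add NB@14 -> ring=[14:NB,38:NA]
Op 3: remove NB -> ring=[38:NA]
Op 4: add NC@60 -> ring=[38:NA,60:NC]
Op 5: route key 85: none >= 85, wrap to smallest pos 38 -> NA
Op 6: add ND@64 -> ring=[38:NA,60:NC,64:ND]
Op 7: add NE@40 -> ring=[38:NA,40:NE,60:NC,64:ND]
Op 8: route key 88: none >= 88, wrap to smallest pos 38 -> NA
Op 9: route key 67: none >= 67, wrap to smallest pos 38 -> NA
Op 10: add NF@35 -> ring=[35:NF,38:NA,40:NE,60:NC,64:ND]
Op 11: add NG@69 -> ring=[35:NF,38:NA,40:NE,60:NC,64:ND,69:NG]
Op 12: route key 39: smallest pos >= 39 is 40 -> NE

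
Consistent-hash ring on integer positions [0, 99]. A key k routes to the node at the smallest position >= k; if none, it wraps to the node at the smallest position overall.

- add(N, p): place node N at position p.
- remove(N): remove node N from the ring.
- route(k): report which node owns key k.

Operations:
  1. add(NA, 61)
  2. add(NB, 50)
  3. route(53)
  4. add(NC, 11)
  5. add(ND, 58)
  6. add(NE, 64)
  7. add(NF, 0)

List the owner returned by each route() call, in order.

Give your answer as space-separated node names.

Answer: NA

Derivation:
Op 1: add NA@61 -> ring=[61:NA]
Op 2: add NB@50 -> ring=[50:NB,61:NA]
Op 3: route key 53: smallest pos >= 53 is 61 -> NA
Op 4: add NC@11 -> ring=[11:NC,50:NB,61:NA]
Op 5: add ND@58 -> ring=[11:NC,50:NB,58:ND,61:NA]
Op 6: add NE@64 -> ring=[11:NC,50:NB,58:ND,61:NA,64:NE]
Op 7: add NF@0 -> ring=[0:NF,11:NC,50:NB,58:ND,61:NA,64:NE]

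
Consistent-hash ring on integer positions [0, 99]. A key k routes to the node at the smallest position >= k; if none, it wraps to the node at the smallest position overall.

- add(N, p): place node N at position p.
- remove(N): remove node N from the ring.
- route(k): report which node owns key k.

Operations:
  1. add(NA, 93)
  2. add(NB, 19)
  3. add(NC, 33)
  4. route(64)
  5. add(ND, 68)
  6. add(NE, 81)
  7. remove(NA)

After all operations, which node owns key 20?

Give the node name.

Op 1: add NA@93 -> ring=[93:NA]
Op 2: add NB@19 -> ring=[19:NB,93:NA]
Op 3: add NC@33 -> ring=[19:NB,33:NC,93:NA]
Op 4: route key 64: smallest pos >= 64 is 93 -> NA
Op 5: add ND@68 -> ring=[19:NB,33:NC,68:ND,93:NA]
Op 6: add NE@81 -> ring=[19:NB,33:NC,68:ND,81:NE,93:NA]
Op 7: remove NA -> ring=[19:NB,33:NC,68:ND,81:NE]
Final route key 20: smallest pos >= 20 is 33 -> NC

Answer: NC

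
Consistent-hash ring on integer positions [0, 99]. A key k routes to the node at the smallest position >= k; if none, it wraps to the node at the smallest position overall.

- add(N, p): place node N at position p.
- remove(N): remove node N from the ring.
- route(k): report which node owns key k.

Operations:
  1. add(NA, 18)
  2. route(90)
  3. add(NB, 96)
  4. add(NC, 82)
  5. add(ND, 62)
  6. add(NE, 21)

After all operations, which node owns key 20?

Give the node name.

Answer: NE

Derivation:
Op 1: add NA@18 -> ring=[18:NA]
Op 2: route key 90: none >= 90, wrap to smallest pos 18 -> NA
Op 3: add NB@96 -> ring=[18:NA,96:NB]
Op 4: add NC@82 -> ring=[18:NA,82:NC,96:NB]
Op 5: add ND@62 -> ring=[18:NA,62:ND,82:NC,96:NB]
Op 6: add NE@21 -> ring=[18:NA,21:NE,62:ND,82:NC,96:NB]
Final route key 20: smallest pos >= 20 is 21 -> NE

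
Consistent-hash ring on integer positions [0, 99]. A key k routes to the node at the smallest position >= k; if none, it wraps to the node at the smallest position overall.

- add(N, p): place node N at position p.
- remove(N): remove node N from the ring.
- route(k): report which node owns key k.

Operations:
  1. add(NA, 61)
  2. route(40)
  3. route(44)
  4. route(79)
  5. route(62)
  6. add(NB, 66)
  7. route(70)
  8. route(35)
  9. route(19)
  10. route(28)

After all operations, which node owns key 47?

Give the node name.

Op 1: add NA@61 -> ring=[61:NA]
Op 2: route key 40: smallest pos >= 40 is 61 -> NA
Op 3: route key 44: smallest pos >= 44 is 61 -> NA
Op 4: route key 79: none >= 79, wrap to smallest pos 61 -> NA
Op 5: route key 62: none >= 62, wrap to smallest pos 61 -> NA
Op 6: add NB@66 -> ring=[61:NA,66:NB]
Op 7: route key 70: none >= 70, wrap to smallest pos 61 -> NA
Op 8: route key 35: smallest pos >= 35 is 61 -> NA
Op 9: route key 19: smallest pos >= 19 is 61 -> NA
Op 10: route key 28: smallest pos >= 28 is 61 -> NA
Final route key 47: smallest pos >= 47 is 61 -> NA

Answer: NA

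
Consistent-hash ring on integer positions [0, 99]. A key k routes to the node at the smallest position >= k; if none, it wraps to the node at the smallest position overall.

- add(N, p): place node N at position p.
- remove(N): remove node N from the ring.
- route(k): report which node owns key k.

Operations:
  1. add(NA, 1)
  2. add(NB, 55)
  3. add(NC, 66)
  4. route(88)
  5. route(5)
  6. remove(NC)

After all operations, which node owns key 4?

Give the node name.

Op 1: add NA@1 -> ring=[1:NA]
Op 2: add NB@55 -> ring=[1:NA,55:NB]
Op 3: add NC@66 -> ring=[1:NA,55:NB,66:NC]
Op 4: route key 88: none >= 88, wrap to smallest pos 1 -> NA
Op 5: route key 5: smallest pos >= 5 is 55 -> NB
Op 6: remove NC -> ring=[1:NA,55:NB]
Final route key 4: smallest pos >= 4 is 55 -> NB

Answer: NB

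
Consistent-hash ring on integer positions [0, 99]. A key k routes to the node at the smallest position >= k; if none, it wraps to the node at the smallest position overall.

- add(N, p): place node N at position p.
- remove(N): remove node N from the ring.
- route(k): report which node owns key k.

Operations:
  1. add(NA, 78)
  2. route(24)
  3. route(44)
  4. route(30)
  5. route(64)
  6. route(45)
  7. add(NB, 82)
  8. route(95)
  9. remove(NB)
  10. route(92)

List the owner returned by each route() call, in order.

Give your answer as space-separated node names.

Answer: NA NA NA NA NA NA NA

Derivation:
Op 1: add NA@78 -> ring=[78:NA]
Op 2: route key 24: smallest pos >= 24 is 78 -> NA
Op 3: route key 44: smallest pos >= 44 is 78 -> NA
Op 4: route key 30: smallest pos >= 30 is 78 -> NA
Op 5: route key 64: smallest pos >= 64 is 78 -> NA
Op 6: route key 45: smallest pos >= 45 is 78 -> NA
Op 7: add NB@82 -> ring=[78:NA,82:NB]
Op 8: route key 95: none >= 95, wrap to smallest pos 78 -> NA
Op 9: remove NB -> ring=[78:NA]
Op 10: route key 92: none >= 92, wrap to smallest pos 78 -> NA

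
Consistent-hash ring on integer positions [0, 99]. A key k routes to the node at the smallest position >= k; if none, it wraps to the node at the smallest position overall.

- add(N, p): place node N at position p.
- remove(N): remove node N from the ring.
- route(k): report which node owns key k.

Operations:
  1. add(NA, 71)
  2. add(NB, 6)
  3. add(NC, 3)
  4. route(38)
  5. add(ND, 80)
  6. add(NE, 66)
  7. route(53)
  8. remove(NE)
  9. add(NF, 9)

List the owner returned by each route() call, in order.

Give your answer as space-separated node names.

Op 1: add NA@71 -> ring=[71:NA]
Op 2: add NB@6 -> ring=[6:NB,71:NA]
Op 3: add NC@3 -> ring=[3:NC,6:NB,71:NA]
Op 4: route key 38: smallest pos >= 38 is 71 -> NA
Op 5: add ND@80 -> ring=[3:NC,6:NB,71:NA,80:ND]
Op 6: add NE@66 -> ring=[3:NC,6:NB,66:NE,71:NA,80:ND]
Op 7: route key 53: smallest pos >= 53 is 66 -> NE
Op 8: remove NE -> ring=[3:NC,6:NB,71:NA,80:ND]
Op 9: add NF@9 -> ring=[3:NC,6:NB,9:NF,71:NA,80:ND]

Answer: NA NE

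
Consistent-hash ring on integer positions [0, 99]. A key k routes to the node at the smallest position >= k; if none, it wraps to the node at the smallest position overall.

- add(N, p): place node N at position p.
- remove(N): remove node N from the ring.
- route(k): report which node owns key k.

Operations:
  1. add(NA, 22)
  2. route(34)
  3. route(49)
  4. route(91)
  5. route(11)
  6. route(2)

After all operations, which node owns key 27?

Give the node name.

Op 1: add NA@22 -> ring=[22:NA]
Op 2: route key 34: none >= 34, wrap to smallest pos 22 -> NA
Op 3: route key 49: none >= 49, wrap to smallest pos 22 -> NA
Op 4: route key 91: none >= 91, wrap to smallest pos 22 -> NA
Op 5: route key 11: smallest pos >= 11 is 22 -> NA
Op 6: route key 2: smallest pos >= 2 is 22 -> NA
Final route key 27: none >= 27, wrap to smallest pos 22 -> NA

Answer: NA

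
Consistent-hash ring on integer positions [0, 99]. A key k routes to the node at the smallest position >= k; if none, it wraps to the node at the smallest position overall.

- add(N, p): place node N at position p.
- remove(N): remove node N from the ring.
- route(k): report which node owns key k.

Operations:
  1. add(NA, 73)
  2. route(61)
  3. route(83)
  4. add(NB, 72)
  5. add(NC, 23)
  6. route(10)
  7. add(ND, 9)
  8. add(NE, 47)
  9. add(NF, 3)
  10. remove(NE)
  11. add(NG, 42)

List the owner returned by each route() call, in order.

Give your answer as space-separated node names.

Answer: NA NA NC

Derivation:
Op 1: add NA@73 -> ring=[73:NA]
Op 2: route key 61: smallest pos >= 61 is 73 -> NA
Op 3: route key 83: none >= 83, wrap to smallest pos 73 -> NA
Op 4: add NB@72 -> ring=[72:NB,73:NA]
Op 5: add NC@23 -> ring=[23:NC,72:NB,73:NA]
Op 6: route key 10: smallest pos >= 10 is 23 -> NC
Op 7: add ND@9 -> ring=[9:ND,23:NC,72:NB,73:NA]
Op 8: add NE@47 -> ring=[9:ND,23:NC,47:NE,72:NB,73:NA]
Op 9: add NF@3 -> ring=[3:NF,9:ND,23:NC,47:NE,72:NB,73:NA]
Op 10: remove NE -> ring=[3:NF,9:ND,23:NC,72:NB,73:NA]
Op 11: add NG@42 -> ring=[3:NF,9:ND,23:NC,42:NG,72:NB,73:NA]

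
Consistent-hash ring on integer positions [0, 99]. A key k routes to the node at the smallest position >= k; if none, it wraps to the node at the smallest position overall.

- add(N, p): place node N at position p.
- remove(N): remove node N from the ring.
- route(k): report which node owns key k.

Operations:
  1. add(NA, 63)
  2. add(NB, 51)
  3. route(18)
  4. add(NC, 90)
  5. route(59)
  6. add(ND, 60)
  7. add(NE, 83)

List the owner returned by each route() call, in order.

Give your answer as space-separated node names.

Op 1: add NA@63 -> ring=[63:NA]
Op 2: add NB@51 -> ring=[51:NB,63:NA]
Op 3: route key 18: smallest pos >= 18 is 51 -> NB
Op 4: add NC@90 -> ring=[51:NB,63:NA,90:NC]
Op 5: route key 59: smallest pos >= 59 is 63 -> NA
Op 6: add ND@60 -> ring=[51:NB,60:ND,63:NA,90:NC]
Op 7: add NE@83 -> ring=[51:NB,60:ND,63:NA,83:NE,90:NC]

Answer: NB NA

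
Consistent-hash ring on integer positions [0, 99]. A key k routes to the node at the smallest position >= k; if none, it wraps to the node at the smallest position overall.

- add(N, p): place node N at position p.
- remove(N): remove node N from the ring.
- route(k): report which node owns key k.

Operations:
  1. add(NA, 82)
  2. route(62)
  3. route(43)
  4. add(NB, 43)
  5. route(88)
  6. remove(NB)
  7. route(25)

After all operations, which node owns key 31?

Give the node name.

Op 1: add NA@82 -> ring=[82:NA]
Op 2: route key 62: smallest pos >= 62 is 82 -> NA
Op 3: route key 43: smallest pos >= 43 is 82 -> NA
Op 4: add NB@43 -> ring=[43:NB,82:NA]
Op 5: route key 88: none >= 88, wrap to smallest pos 43 -> NB
Op 6: remove NB -> ring=[82:NA]
Op 7: route key 25: smallest pos >= 25 is 82 -> NA
Final route key 31: smallest pos >= 31 is 82 -> NA

Answer: NA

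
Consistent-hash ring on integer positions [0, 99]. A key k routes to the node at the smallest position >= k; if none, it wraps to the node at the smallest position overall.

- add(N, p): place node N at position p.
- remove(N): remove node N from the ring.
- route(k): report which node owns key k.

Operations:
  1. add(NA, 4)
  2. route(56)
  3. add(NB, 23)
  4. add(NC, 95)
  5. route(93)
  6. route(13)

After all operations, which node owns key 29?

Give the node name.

Op 1: add NA@4 -> ring=[4:NA]
Op 2: route key 56: none >= 56, wrap to smallest pos 4 -> NA
Op 3: add NB@23 -> ring=[4:NA,23:NB]
Op 4: add NC@95 -> ring=[4:NA,23:NB,95:NC]
Op 5: route key 93: smallest pos >= 93 is 95 -> NC
Op 6: route key 13: smallest pos >= 13 is 23 -> NB
Final route key 29: smallest pos >= 29 is 95 -> NC

Answer: NC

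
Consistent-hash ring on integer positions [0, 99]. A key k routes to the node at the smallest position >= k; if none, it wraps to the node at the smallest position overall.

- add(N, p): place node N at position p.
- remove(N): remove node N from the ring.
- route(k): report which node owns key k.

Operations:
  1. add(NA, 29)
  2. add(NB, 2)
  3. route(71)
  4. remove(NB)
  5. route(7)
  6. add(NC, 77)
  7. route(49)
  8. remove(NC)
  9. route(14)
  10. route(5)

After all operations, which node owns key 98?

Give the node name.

Op 1: add NA@29 -> ring=[29:NA]
Op 2: add NB@2 -> ring=[2:NB,29:NA]
Op 3: route key 71: none >= 71, wrap to smallest pos 2 -> NB
Op 4: remove NB -> ring=[29:NA]
Op 5: route key 7: smallest pos >= 7 is 29 -> NA
Op 6: add NC@77 -> ring=[29:NA,77:NC]
Op 7: route key 49: smallest pos >= 49 is 77 -> NC
Op 8: remove NC -> ring=[29:NA]
Op 9: route key 14: smallest pos >= 14 is 29 -> NA
Op 10: route key 5: smallest pos >= 5 is 29 -> NA
Final route key 98: none >= 98, wrap to smallest pos 29 -> NA

Answer: NA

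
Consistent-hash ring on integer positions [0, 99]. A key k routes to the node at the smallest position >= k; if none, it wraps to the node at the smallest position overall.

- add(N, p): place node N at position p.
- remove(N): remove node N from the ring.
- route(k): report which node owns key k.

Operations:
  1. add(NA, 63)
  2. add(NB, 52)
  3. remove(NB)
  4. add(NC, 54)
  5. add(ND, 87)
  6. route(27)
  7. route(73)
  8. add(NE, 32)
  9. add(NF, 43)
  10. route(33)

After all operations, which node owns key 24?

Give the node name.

Answer: NE

Derivation:
Op 1: add NA@63 -> ring=[63:NA]
Op 2: add NB@52 -> ring=[52:NB,63:NA]
Op 3: remove NB -> ring=[63:NA]
Op 4: add NC@54 -> ring=[54:NC,63:NA]
Op 5: add ND@87 -> ring=[54:NC,63:NA,87:ND]
Op 6: route key 27: smallest pos >= 27 is 54 -> NC
Op 7: route key 73: smallest pos >= 73 is 87 -> ND
Op 8: add NE@32 -> ring=[32:NE,54:NC,63:NA,87:ND]
Op 9: add NF@43 -> ring=[32:NE,43:NF,54:NC,63:NA,87:ND]
Op 10: route key 33: smallest pos >= 33 is 43 -> NF
Final route key 24: smallest pos >= 24 is 32 -> NE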